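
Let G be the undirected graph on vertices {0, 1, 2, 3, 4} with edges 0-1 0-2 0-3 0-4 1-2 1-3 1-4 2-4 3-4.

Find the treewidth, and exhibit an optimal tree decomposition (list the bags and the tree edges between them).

Every bag has size at most 4, so the width is 4 − 1 = 3 and tw(G) ≤ 3. Conversely, {0, 1, 2, 4} is a clique of size 4, and the vertices of any clique must share a bag in every tree decomposition; so some bag has ≥ 4 vertices and tw(G) ≥ 3. Combining the bounds, tw(G) = 3.

Treewidth 3.
One optimal decomposition is:
Bags: B1 = {0, 1, 2, 4}  B2 = {0, 1, 3, 4}
Tree: B1–B2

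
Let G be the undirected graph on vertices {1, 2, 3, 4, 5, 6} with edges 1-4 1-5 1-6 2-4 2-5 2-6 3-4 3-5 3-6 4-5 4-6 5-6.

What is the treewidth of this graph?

3

A width-3 tree decomposition is:
Bags: B1 = {3, 4, 5, 6}  B2 = {1, 4, 5, 6}  B3 = {2, 4, 5, 6}
Tree: B1–B2, B2–B3
The largest bag has 4 vertices, giving width 3; this decomposition certifies tw(G) ≤ 3. On the other hand G contains the 4-clique {1, 4, 5, 6}. A clique must lie in a single bag of any decomposition, so no decomposition can have width below 3. The upper and lower bounds meet at 3, so that is the treewidth.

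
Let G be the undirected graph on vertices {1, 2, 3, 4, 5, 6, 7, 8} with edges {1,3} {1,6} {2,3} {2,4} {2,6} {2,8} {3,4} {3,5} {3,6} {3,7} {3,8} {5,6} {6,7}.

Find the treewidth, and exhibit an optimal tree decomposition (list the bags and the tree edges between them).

The largest bag has 3 vertices, giving width 2; this decomposition certifies tw(G) ≤ 2. On the other hand G contains the 3-clique {2, 3, 8}. A clique must lie in a single bag of any decomposition, so no decomposition can have width below 2. Therefore the treewidth is 2.

Treewidth 2.
Bags: B1 = {2, 3, 6}  B2 = {1, 3, 6}  B3 = {3, 6, 7}  B4 = {3, 5, 6}  B5 = {2, 3, 8}  B6 = {2, 3, 4}
Tree: B1–B2, B1–B3, B1–B4, B1–B5, B1–B6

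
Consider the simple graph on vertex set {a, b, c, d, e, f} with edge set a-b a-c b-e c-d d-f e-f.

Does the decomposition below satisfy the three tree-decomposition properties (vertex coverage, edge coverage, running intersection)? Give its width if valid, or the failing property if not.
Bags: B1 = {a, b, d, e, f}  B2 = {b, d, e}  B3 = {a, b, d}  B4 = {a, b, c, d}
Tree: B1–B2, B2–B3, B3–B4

No — bags containing vertex a are not connected in the tree.

A tree decomposition must satisfy three properties: every vertex lies in some bag; for every edge, both endpoints lie together in some bag; and for every vertex, the bags containing it form a connected subtree. Here bags containing vertex a are not connected in the tree, so the decomposition is invalid.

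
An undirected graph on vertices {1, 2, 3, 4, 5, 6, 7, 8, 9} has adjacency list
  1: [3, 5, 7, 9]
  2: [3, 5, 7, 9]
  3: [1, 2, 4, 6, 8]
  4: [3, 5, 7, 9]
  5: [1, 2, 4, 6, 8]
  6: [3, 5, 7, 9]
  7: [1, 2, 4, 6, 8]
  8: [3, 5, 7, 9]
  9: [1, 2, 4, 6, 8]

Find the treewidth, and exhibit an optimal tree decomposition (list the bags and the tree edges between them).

The largest bag has 5 vertices, giving width 4; this decomposition certifies tw(G) ≤ 4. For the lower bound: the 5 vertex sets {8,9}, {1,5}, {4,7}, {3}, {6} are disjoint, each induces a connected subgraph, and every pair is joined by at least one edge of G. Contracting each set to a single vertex therefore yields K_{5} as a minor, and since treewidth is minor-monotone, tw(G) ≥ tw(K_{5}) = 4. Combining the bounds, tw(G) = 4.

Treewidth 4.
One optimal decomposition is:
Bags: B1 = {3, 5, 7, 8, 9}  B2 = {1, 3, 5, 7, 9}  B3 = {3, 4, 5, 7, 9}  B4 = {3, 5, 6, 7, 9}  B5 = {2, 3, 5, 7, 9}
Tree: B1–B2, B2–B3, B3–B4, B4–B5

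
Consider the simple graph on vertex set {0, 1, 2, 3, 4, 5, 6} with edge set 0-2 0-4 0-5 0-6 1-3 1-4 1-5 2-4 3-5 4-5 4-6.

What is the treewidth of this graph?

A width-2 tree decomposition is:
Bags: B1 = {0, 2, 4}  B2 = {0, 4, 5}  B3 = {0, 4, 6}  B4 = {1, 4, 5}  B5 = {1, 3, 5}
Tree: B1–B2, B1–B3, B2–B4, B4–B5
Each bag holds 3 vertices, so the decomposition has width 2, which upper-bounds the treewidth. For the lower bound, the 3 vertices {1, 3, 5} are pairwise adjacent, and any tree decomposition puts a clique entirely inside one bag — forcing width ≥ 2. The upper and lower bounds meet at 2, so that is the treewidth.

2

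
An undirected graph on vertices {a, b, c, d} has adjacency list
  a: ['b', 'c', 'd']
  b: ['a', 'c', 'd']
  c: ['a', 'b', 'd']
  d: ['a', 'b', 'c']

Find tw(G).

3

A width-3 tree decomposition is:
Bags: B1 = {a, b, c, d}
Tree: (single bag)
A single bag containing all 4 vertices is trivially a valid decomposition of width 3. For the lower bound, the 4 vertices {a, b, c, d} are pairwise adjacent, and any tree decomposition puts a clique entirely inside one bag — forcing width ≥ 3. Combining the bounds, tw(G) = 3.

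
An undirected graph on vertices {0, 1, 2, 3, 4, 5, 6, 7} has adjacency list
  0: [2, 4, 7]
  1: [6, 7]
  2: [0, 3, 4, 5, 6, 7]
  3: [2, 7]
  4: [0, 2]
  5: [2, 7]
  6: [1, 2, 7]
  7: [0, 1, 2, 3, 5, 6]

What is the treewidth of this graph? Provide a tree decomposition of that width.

Treewidth 2.
One such decomposition:
Bags: B1 = {0, 2, 7}  B2 = {2, 3, 7}  B3 = {0, 2, 4}  B4 = {2, 6, 7}  B5 = {1, 6, 7}  B6 = {2, 5, 7}
Tree: B1–B2, B1–B3, B1–B4, B4–B5, B4–B6

The largest bag has 3 vertices, giving width 2; this decomposition certifies tw(G) ≤ 2. For the lower bound, the 3 vertices {1, 6, 7} are pairwise adjacent, and any tree decomposition puts a clique entirely inside one bag — forcing width ≥ 2. The upper and lower bounds meet at 2, so that is the treewidth.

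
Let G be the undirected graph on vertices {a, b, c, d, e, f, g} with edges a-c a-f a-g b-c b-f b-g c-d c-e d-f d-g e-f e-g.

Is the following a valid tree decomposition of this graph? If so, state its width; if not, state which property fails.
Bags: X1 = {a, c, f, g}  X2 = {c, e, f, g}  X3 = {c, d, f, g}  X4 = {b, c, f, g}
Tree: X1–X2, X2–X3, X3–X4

Checking the three conditions: (i) the bags cover all of {a, b, c, d, e, f, g}; (ii) for each edge, some bag contains both endpoints; (iii) the bags containing any fixed vertex form a subtree. All hold, so the decomposition is valid with width 4 − 1 = 3.

Yes; width 3.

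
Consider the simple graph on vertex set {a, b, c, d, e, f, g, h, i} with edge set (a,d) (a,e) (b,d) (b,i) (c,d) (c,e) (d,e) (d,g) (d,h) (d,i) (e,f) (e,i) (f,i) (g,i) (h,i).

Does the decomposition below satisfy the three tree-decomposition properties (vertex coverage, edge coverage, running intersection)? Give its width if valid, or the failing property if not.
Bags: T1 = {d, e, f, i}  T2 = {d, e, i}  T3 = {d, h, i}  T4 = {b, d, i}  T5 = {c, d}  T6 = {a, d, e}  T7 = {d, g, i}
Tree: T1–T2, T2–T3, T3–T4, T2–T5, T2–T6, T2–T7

No — edge (e,c) lies in no bag.

A tree decomposition must satisfy three properties: every vertex lies in some bag; for every edge, both endpoints lie together in some bag; and for every vertex, the bags containing it form a connected subtree. Here edge (e,c) lies in no bag, so the decomposition is invalid.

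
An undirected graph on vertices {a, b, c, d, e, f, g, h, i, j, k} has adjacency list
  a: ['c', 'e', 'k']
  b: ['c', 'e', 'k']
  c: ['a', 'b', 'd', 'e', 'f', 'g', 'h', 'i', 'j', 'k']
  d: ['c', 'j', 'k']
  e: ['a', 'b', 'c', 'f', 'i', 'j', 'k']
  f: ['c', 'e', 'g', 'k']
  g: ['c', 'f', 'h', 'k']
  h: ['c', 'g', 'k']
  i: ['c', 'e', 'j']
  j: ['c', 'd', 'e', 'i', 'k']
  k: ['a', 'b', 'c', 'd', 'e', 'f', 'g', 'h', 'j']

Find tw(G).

3

A width-3 tree decomposition is:
Bags: B1 = {b, c, e, k}  B2 = {c, e, j, k}  B3 = {c, d, j, k}  B4 = {a, c, e, k}  B5 = {c, e, f, k}  B6 = {c, f, g, k}  B7 = {c, e, i, j}  B8 = {c, g, h, k}
Tree: B1–B2, B2–B3, B1–B4, B2–B5, B5–B6, B2–B7, B6–B8
Each bag holds 4 vertices, so the decomposition has width 3, which upper-bounds the treewidth. For the lower bound, the 4 vertices {c, d, j, k} are pairwise adjacent, and any tree decomposition puts a clique entirely inside one bag — forcing width ≥ 3. Combining the bounds, tw(G) = 3.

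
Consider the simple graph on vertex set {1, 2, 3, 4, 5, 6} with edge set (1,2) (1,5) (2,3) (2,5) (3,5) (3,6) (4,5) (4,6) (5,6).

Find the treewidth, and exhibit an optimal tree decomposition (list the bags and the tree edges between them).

Treewidth 2.
One optimal decomposition is:
Bags: B1 = {2, 3, 5}  B2 = {3, 5, 6}  B3 = {4, 5, 6}  B4 = {1, 2, 5}
Tree: B1–B2, B2–B3, B1–B4

The largest bag has 3 vertices, giving width 2; this decomposition certifies tw(G) ≤ 2. For the lower bound, the 3 vertices {1, 2, 5} are pairwise adjacent, and any tree decomposition puts a clique entirely inside one bag — forcing width ≥ 2. Combining the bounds, tw(G) = 2.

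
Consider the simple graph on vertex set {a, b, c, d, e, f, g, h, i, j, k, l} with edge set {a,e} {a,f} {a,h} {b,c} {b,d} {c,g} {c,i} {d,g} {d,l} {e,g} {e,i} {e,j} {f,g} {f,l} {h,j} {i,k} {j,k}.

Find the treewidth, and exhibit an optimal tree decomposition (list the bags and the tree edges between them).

Treewidth 3.
Bags: B1 = {a, h, j, k}  B2 = {a, e, j, k}  B3 = {a, e, i, k}  B4 = {a, e, f, i}  B5 = {e, f, g, i}  B6 = {c, f, g, i}  B7 = {c, f, g, l}  B8 = {c, d, g, l}  B9 = {b, c, d, l}
Tree: B1–B2, B2–B3, B3–B4, B4–B5, B5–B6, B6–B7, B7–B8, B8–B9

Each bag holds 4 vertices, so the decomposition has width 3, which upper-bounds the treewidth. For the lower bound: the 4 vertex sets {h,j,k}, {a}, {e}, {c,f,g,i} are disjoint, each induces a connected subgraph, and every pair is joined by at least one edge of G. Contracting each set to a single vertex therefore yields K_{4} as a minor, and since treewidth is minor-monotone, tw(G) ≥ tw(K_{4}) = 3. Hence tw(G) = 3 exactly.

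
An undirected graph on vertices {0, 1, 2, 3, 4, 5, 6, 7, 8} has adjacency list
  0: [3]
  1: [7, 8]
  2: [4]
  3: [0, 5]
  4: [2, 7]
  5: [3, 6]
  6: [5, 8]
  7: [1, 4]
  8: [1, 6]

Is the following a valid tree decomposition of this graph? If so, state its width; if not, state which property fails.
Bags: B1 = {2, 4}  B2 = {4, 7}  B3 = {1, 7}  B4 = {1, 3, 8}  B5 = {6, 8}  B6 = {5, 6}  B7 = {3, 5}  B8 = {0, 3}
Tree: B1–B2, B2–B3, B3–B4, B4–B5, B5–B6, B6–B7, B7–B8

No — bags containing vertex 3 are not connected in the tree.

A tree decomposition must satisfy three properties: every vertex lies in some bag; for every edge, both endpoints lie together in some bag; and for every vertex, the bags containing it form a connected subtree. Here bags containing vertex 3 are not connected in the tree, so the decomposition is invalid.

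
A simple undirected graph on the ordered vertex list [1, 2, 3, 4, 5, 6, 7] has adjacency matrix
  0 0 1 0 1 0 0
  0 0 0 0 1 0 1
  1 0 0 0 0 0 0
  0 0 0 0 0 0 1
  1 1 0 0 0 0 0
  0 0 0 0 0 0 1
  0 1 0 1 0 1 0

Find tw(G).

1

A width-1 tree decomposition is:
Bags: B1 = {2, 7}  B2 = {2, 5}  B3 = {4, 7}  B4 = {1, 5}  B5 = {1, 3}  B6 = {6, 7}
Tree: B1–B2, B1–B3, B2–B4, B4–B5, B3–B6
Every bag has size at most 2, so the width is 2 − 1 = 1 and tw(G) ≤ 1. Since G has at least one edge (e.g. 2–7), it is not an edgeless graph, so tw(G) ≥ 1. Combining the bounds, tw(G) = 1.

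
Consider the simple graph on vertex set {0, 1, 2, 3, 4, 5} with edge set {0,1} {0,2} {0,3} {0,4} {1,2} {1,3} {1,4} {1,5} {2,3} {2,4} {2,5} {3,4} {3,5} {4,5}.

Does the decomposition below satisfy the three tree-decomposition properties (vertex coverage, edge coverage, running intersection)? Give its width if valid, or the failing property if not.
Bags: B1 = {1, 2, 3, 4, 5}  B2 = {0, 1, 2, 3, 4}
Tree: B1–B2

Vertex coverage: the bags together contain {0, 1, 2, 3, 4, 5}, the full vertex set. Edge coverage: each edge of G has both endpoints in at least one bag. Running intersection: for every vertex, the bags containing it form a connected subtree. All three properties hold, so this is a valid tree decomposition of width max|bag| − 1 = 4, and hence tw(G) ≤ 4.

Yes; width 4.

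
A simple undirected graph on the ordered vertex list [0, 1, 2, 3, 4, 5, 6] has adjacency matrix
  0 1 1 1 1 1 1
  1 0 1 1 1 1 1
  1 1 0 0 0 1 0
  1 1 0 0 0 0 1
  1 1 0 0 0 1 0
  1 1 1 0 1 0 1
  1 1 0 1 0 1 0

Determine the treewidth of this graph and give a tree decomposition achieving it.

Each bag holds 4 vertices, so the decomposition has width 3, which upper-bounds the treewidth. For the lower bound, the 4 vertices {0, 1, 3, 6} are pairwise adjacent, and any tree decomposition puts a clique entirely inside one bag — forcing width ≥ 3. The upper and lower bounds meet at 3, so that is the treewidth.

Treewidth 3.
Bags: B1 = {0, 1, 3, 6}  B2 = {0, 1, 5, 6}  B3 = {0, 1, 2, 5}  B4 = {0, 1, 4, 5}
Tree: B1–B2, B2–B3, B2–B4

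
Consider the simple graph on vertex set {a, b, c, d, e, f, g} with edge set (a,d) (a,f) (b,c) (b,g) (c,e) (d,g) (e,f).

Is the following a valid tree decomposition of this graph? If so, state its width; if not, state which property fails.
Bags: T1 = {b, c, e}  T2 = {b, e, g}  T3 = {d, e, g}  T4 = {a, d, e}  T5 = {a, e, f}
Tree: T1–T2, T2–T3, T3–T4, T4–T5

Yes; width 2.

Every vertex of G appears in some bag (union = {a, b, c, d, e, f, g}); every edge is covered by a bag; and for each vertex v the set of bags containing v is connected in the bag tree. The decomposition is therefore valid. The largest bag has 3 vertices, so the width is 2.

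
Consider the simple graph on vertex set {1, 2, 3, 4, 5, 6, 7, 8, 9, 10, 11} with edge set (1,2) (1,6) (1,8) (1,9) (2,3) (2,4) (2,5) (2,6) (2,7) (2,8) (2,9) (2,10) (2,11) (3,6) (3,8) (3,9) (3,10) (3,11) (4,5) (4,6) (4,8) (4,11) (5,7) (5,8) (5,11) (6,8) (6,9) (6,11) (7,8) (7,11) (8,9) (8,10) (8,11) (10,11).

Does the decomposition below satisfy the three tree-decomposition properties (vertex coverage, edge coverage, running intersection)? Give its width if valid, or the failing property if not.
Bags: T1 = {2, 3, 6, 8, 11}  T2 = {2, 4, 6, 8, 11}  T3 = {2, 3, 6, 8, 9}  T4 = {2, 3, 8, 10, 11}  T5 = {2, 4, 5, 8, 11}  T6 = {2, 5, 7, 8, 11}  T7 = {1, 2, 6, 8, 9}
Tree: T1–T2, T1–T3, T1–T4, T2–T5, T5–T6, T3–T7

Every vertex of G appears in some bag (union = {1, 2, 3, 4, 5, 6, 7, 8, 9, 10, 11}); every edge is covered by a bag; and for each vertex v the set of bags containing v is connected in the bag tree. The decomposition is therefore valid. The largest bag has 5 vertices, so the width is 4.

Yes; width 4.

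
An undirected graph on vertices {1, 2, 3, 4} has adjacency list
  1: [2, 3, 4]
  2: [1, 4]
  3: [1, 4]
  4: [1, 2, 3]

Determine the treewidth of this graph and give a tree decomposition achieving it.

Treewidth 2.
Bags: B1 = {1, 2, 4}  B2 = {1, 3, 4}
Tree: B1–B2

Each bag holds 3 vertices, so the decomposition has width 2, which upper-bounds the treewidth. On the other hand G contains the 3-clique {1, 2, 4}. A clique must lie in a single bag of any decomposition, so no decomposition can have width below 2. Therefore the treewidth is 2.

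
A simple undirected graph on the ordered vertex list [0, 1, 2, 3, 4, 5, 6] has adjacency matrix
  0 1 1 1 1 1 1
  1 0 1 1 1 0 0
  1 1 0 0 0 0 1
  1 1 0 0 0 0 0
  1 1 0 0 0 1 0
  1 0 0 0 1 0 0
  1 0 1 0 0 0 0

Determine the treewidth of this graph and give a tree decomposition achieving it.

The largest bag has 3 vertices, giving width 2; this decomposition certifies tw(G) ≤ 2. For the lower bound, the 3 vertices {0, 1, 2} are pairwise adjacent, and any tree decomposition puts a clique entirely inside one bag — forcing width ≥ 2. Hence tw(G) = 2 exactly.

Treewidth 2.
One such decomposition:
Bags: B1 = {0, 1, 3}  B2 = {0, 1, 2}  B3 = {0, 1, 4}  B4 = {0, 4, 5}  B5 = {0, 2, 6}
Tree: B1–B2, B2–B3, B3–B4, B2–B5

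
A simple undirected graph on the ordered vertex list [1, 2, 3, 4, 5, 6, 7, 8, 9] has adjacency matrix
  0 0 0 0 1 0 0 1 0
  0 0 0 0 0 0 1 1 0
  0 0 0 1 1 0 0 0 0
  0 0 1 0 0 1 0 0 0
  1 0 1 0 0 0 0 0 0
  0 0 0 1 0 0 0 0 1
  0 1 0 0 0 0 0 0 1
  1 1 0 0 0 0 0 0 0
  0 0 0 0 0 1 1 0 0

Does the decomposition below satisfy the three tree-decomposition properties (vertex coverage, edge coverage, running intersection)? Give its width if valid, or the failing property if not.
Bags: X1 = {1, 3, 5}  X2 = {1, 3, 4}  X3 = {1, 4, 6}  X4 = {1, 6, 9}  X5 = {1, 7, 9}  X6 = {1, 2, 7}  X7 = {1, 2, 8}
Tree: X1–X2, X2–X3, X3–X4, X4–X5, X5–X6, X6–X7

Checking the three conditions: (i) the bags cover all of {1, 2, 3, 4, 5, 6, 7, 8, 9}; (ii) for each edge, some bag contains both endpoints; (iii) the bags containing any fixed vertex form a subtree. All hold, so the decomposition is valid with width 3 − 1 = 2.

Yes; width 2.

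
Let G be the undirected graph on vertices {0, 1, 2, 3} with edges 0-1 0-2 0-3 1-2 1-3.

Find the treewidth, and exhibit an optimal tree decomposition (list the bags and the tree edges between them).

The largest bag has 3 vertices, giving width 2; this decomposition certifies tw(G) ≤ 2. For the lower bound, the 3 vertices {0, 1, 2} are pairwise adjacent, and any tree decomposition puts a clique entirely inside one bag — forcing width ≥ 2. Therefore the treewidth is 2.

Treewidth 2.
One such decomposition:
Bags: B1 = {0, 1, 2}  B2 = {0, 1, 3}
Tree: B1–B2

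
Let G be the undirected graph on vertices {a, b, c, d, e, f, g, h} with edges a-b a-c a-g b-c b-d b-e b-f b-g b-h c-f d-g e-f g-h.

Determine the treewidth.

A width-2 tree decomposition is:
Bags: B1 = {a, b, c}  B2 = {a, b, g}  B3 = {b, d, g}  B4 = {b, c, f}  B5 = {b, e, f}  B6 = {b, g, h}
Tree: B1–B2, B2–B3, B1–B4, B4–B5, B3–B6
The largest bag has 3 vertices, giving width 2; this decomposition certifies tw(G) ≤ 2. For the lower bound, the 3 vertices {b, d, g} are pairwise adjacent, and any tree decomposition puts a clique entirely inside one bag — forcing width ≥ 2. Combining the bounds, tw(G) = 2.

2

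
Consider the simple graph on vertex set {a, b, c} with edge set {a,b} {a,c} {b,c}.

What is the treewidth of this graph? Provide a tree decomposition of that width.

With just one bag of size 3, the width is 3 − 1 = 2, so tw(G) ≤ 2. Conversely, {a, b, c} is a clique of size 3, and the vertices of any clique must share a bag in every tree decomposition; so some bag has ≥ 3 vertices and tw(G) ≥ 2. The upper and lower bounds meet at 2, so that is the treewidth.

Treewidth 2.
One optimal decomposition is:
Bags: B1 = {a, b, c}
Tree: (single bag)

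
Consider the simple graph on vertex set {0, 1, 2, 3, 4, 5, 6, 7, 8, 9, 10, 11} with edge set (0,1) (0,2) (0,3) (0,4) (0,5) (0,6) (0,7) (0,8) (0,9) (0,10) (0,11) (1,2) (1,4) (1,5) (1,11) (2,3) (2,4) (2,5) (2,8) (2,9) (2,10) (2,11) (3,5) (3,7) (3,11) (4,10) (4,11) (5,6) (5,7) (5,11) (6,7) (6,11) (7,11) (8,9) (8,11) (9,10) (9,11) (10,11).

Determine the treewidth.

A width-4 tree decomposition is:
Bags: B1 = {0, 3, 5, 7, 11}  B2 = {0, 2, 3, 5, 11}  B3 = {0, 1, 2, 5, 11}  B4 = {0, 5, 6, 7, 11}  B5 = {0, 1, 2, 4, 11}  B6 = {0, 2, 4, 10, 11}  B7 = {0, 2, 9, 10, 11}  B8 = {0, 2, 8, 9, 11}
Tree: B1–B2, B2–B3, B1–B4, B3–B5, B5–B6, B6–B7, B7–B8
Every bag has size at most 5, so the width is 5 − 1 = 4 and tw(G) ≤ 4. For the lower bound, the 5 vertices {0, 1, 2, 4, 11} are pairwise adjacent, and any tree decomposition puts a clique entirely inside one bag — forcing width ≥ 4. Therefore the treewidth is 4.

4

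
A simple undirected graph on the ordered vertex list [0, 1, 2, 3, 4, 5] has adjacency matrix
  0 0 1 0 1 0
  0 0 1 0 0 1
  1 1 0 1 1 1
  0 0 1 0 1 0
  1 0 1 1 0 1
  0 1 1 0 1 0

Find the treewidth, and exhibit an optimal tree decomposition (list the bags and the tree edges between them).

Every bag has size at most 3, so the width is 3 − 1 = 2 and tw(G) ≤ 2. Conversely, {1, 2, 5} is a clique of size 3, and the vertices of any clique must share a bag in every tree decomposition; so some bag has ≥ 3 vertices and tw(G) ≥ 2. Combining the bounds, tw(G) = 2.

Treewidth 2.
Bags: B1 = {2, 3, 4}  B2 = {0, 2, 4}  B3 = {2, 4, 5}  B4 = {1, 2, 5}
Tree: B1–B2, B2–B3, B3–B4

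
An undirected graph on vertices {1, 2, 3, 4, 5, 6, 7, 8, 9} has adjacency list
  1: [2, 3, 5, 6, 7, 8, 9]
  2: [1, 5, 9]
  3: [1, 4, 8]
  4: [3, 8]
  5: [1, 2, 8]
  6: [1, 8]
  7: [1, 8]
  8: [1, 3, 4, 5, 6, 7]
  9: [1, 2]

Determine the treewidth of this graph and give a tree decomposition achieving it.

The largest bag has 3 vertices, giving width 2; this decomposition certifies tw(G) ≤ 2. For the lower bound, the 3 vertices {1, 3, 8} are pairwise adjacent, and any tree decomposition puts a clique entirely inside one bag — forcing width ≥ 2. The upper and lower bounds meet at 2, so that is the treewidth.

Treewidth 2.
One such decomposition:
Bags: B1 = {1, 5, 8}  B2 = {1, 6, 8}  B3 = {1, 2, 5}  B4 = {1, 7, 8}  B5 = {1, 2, 9}  B6 = {1, 3, 8}  B7 = {3, 4, 8}
Tree: B1–B2, B1–B3, B1–B4, B3–B5, B4–B6, B6–B7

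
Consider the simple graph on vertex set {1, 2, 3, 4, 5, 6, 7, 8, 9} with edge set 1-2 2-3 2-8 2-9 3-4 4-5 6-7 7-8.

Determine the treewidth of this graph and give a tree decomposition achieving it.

The largest bag has 2 vertices, giving width 1; this decomposition certifies tw(G) ≤ 1. Any graph with an edge has treewidth ≥ 1, and G has the edge 3–4. Therefore the treewidth is 1.

Treewidth 1.
One such decomposition:
Bags: B1 = {3, 4}  B2 = {2, 3}  B3 = {2, 8}  B4 = {1, 2}  B5 = {7, 8}  B6 = {4, 5}  B7 = {2, 9}  B8 = {6, 7}
Tree: B1–B2, B2–B3, B3–B4, B3–B5, B1–B6, B4–B7, B5–B8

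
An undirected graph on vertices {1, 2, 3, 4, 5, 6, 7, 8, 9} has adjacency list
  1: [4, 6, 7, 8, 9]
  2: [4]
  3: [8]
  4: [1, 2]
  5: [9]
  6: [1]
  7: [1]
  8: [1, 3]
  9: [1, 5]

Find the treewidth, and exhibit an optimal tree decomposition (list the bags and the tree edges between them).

Treewidth 1.
One optimal decomposition is:
Bags: B1 = {1, 9}  B2 = {5, 9}  B3 = {1, 6}  B4 = {1, 8}  B5 = {1, 7}  B6 = {1, 4}  B7 = {2, 4}  B8 = {3, 8}
Tree: B1–B2, B1–B3, B1–B4, B4–B5, B4–B6, B6–B7, B4–B8

The largest bag has 2 vertices, giving width 1; this decomposition certifies tw(G) ≤ 1. Any graph with an edge has treewidth ≥ 1, and G has the edge 1–9. The upper and lower bounds meet at 1, so that is the treewidth.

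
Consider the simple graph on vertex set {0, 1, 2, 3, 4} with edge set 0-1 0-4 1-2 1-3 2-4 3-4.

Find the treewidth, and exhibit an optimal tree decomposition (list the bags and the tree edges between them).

Each bag holds 3 vertices, so the decomposition has width 2, which upper-bounds the treewidth. Since 2–1–3–4–2 is a cycle in G, G is not acyclic. Forests are exactly the graphs of treewidth ≤ 1, so tw(G) ≥ 2. Hence tw(G) = 2 exactly.

Treewidth 2.
Bags: B1 = {1, 2, 4}  B2 = {1, 3, 4}  B3 = {0, 1, 4}
Tree: B1–B2, B2–B3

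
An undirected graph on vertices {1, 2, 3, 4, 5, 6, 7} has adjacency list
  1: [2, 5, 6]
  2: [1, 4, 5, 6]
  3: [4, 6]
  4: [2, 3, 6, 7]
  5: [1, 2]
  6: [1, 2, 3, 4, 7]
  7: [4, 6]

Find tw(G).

2

A width-2 tree decomposition is:
Bags: B1 = {1, 2, 5}  B2 = {1, 2, 6}  B3 = {2, 4, 6}  B4 = {4, 6, 7}  B5 = {3, 4, 6}
Tree: B1–B2, B2–B3, B3–B4, B4–B5
Every bag has size at most 3, so the width is 3 − 1 = 2 and tw(G) ≤ 2. Conversely, {1, 2, 5} is a clique of size 3, and the vertices of any clique must share a bag in every tree decomposition; so some bag has ≥ 3 vertices and tw(G) ≥ 2. Hence tw(G) = 2 exactly.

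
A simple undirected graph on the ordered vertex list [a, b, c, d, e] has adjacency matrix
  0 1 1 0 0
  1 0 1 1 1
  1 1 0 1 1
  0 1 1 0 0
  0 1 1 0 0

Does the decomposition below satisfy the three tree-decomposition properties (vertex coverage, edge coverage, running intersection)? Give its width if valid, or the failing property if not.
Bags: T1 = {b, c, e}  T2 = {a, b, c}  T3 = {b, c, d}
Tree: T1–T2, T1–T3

Yes; width 2.

Every vertex of G appears in some bag (union = {a, b, c, d, e}); every edge is covered by a bag; and for each vertex v the set of bags containing v is connected in the bag tree. The decomposition is therefore valid. The largest bag has 3 vertices, so the width is 2.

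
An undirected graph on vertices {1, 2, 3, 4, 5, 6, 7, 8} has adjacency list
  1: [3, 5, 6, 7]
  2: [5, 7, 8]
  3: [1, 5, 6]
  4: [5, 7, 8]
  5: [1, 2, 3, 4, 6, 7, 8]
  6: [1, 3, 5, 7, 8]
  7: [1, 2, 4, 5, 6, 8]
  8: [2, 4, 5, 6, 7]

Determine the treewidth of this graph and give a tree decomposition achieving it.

Treewidth 3.
Bags: B1 = {4, 5, 7, 8}  B2 = {2, 5, 7, 8}  B3 = {5, 6, 7, 8}  B4 = {1, 5, 6, 7}  B5 = {1, 3, 5, 6}
Tree: B1–B2, B2–B3, B3–B4, B4–B5

Every bag has size at most 4, so the width is 4 − 1 = 3 and tw(G) ≤ 3. For the lower bound, the 4 vertices {1, 3, 5, 6} are pairwise adjacent, and any tree decomposition puts a clique entirely inside one bag — forcing width ≥ 3. The upper and lower bounds meet at 3, so that is the treewidth.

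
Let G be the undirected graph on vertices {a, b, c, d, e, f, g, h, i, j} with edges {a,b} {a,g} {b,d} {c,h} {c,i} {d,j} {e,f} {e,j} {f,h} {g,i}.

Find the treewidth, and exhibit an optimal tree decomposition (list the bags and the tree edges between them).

Treewidth 2.
Bags: B1 = {c, f, h}  B2 = {c, f, i}  B3 = {f, g, i}  B4 = {a, f, g}  B5 = {a, b, f}  B6 = {b, d, f}  B7 = {d, f, j}  B8 = {e, f, j}
Tree: B1–B2, B2–B3, B3–B4, B4–B5, B5–B6, B6–B7, B7–B8

The largest bag has 3 vertices, giving width 2; this decomposition certifies tw(G) ≤ 2. For the lower bound, G contains the cycle f–h–c–i–g–a–b–d–j–e–f, so G is not a forest; only forests have treewidth ≤ 1, hence tw(G) ≥ 2. Hence tw(G) = 2 exactly.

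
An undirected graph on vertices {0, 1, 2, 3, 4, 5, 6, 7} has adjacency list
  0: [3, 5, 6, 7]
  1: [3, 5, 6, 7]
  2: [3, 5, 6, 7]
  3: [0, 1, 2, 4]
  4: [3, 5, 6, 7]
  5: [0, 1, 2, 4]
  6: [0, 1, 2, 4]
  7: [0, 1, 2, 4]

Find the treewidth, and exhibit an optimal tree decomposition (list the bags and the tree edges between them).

Every bag has size at most 5, so the width is 5 − 1 = 4 and tw(G) ≤ 4. For the lower bound: the 5 vertex sets {4,5}, {0,7}, {1,6}, {2}, {3} are disjoint, each induces a connected subgraph, and every pair is joined by at least one edge of G. Contracting each set to a single vertex therefore yields K_{5} as a minor, and since treewidth is minor-monotone, tw(G) ≥ tw(K_{5}) = 4. Therefore the treewidth is 4.

Treewidth 4.
Bags: B1 = {0, 1, 2, 4, 5}  B2 = {0, 1, 2, 4, 7}  B3 = {0, 1, 2, 4, 6}  B4 = {0, 1, 2, 3, 4}
Tree: B1–B2, B2–B3, B3–B4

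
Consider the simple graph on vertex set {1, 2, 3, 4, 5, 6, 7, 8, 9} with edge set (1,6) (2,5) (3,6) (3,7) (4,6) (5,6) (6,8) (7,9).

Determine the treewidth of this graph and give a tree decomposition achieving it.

Treewidth 1.
Bags: B1 = {3, 6}  B2 = {5, 6}  B3 = {3, 7}  B4 = {7, 9}  B5 = {4, 6}  B6 = {1, 6}  B7 = {6, 8}  B8 = {2, 5}
Tree: B1–B2, B1–B3, B3–B4, B1–B5, B1–B6, B2–B7, B2–B8

Every bag has size at most 2, so the width is 2 − 1 = 1 and tw(G) ≤ 1. G has an edge, so its treewidth is at least 1. Hence tw(G) = 1 exactly.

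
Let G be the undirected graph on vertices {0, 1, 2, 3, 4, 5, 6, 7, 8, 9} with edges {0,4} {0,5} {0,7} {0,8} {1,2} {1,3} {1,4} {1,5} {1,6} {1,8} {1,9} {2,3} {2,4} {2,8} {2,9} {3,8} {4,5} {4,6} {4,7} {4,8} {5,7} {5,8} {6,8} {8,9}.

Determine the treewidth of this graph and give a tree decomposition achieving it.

Treewidth 3.
One optimal decomposition is:
Bags: B1 = {1, 2, 4, 8}  B2 = {1, 4, 5, 8}  B3 = {1, 4, 6, 8}  B4 = {0, 4, 5, 8}  B5 = {1, 2, 3, 8}  B6 = {0, 4, 5, 7}  B7 = {1, 2, 8, 9}
Tree: B1–B2, B1–B3, B2–B4, B1–B5, B4–B6, B1–B7

Every bag has size at most 4, so the width is 4 − 1 = 3 and tw(G) ≤ 3. For the lower bound, the 4 vertices {0, 4, 5, 8} are pairwise adjacent, and any tree decomposition puts a clique entirely inside one bag — forcing width ≥ 3. Combining the bounds, tw(G) = 3.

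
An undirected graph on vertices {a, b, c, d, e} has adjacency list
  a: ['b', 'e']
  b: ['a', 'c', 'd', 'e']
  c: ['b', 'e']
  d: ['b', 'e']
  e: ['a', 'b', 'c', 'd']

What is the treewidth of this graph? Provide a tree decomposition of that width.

Treewidth 2.
One optimal decomposition is:
Bags: B1 = {a, b, e}  B2 = {b, d, e}  B3 = {b, c, e}
Tree: B1–B2, B1–B3

Each bag holds 3 vertices, so the decomposition has width 2, which upper-bounds the treewidth. Conversely, {b, d, e} is a clique of size 3, and the vertices of any clique must share a bag in every tree decomposition; so some bag has ≥ 3 vertices and tw(G) ≥ 2. Combining the bounds, tw(G) = 2.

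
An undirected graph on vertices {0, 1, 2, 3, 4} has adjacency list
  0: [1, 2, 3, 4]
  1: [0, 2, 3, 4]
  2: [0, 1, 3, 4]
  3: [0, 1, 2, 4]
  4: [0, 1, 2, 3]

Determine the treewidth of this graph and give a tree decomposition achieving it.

With just one bag of size 5, the width is 5 − 1 = 4, so tw(G) ≤ 4. For the lower bound, the 5 vertices {0, 1, 2, 3, 4} are pairwise adjacent, and any tree decomposition puts a clique entirely inside one bag — forcing width ≥ 4. Combining the bounds, tw(G) = 4.

Treewidth 4.
Bags: B1 = {0, 1, 2, 3, 4}
Tree: (single bag)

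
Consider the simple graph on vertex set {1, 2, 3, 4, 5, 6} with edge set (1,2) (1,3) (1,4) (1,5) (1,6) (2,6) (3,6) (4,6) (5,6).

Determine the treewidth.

2

A width-2 tree decomposition is:
Bags: B1 = {1, 3, 6}  B2 = {1, 5, 6}  B3 = {1, 4, 6}  B4 = {1, 2, 6}
Tree: B1–B2, B1–B3, B2–B4
Every bag has size at most 3, so the width is 3 − 1 = 2 and tw(G) ≤ 2. On the other hand G contains the 3-clique {1, 2, 6}. A clique must lie in a single bag of any decomposition, so no decomposition can have width below 2. Combining the bounds, tw(G) = 2.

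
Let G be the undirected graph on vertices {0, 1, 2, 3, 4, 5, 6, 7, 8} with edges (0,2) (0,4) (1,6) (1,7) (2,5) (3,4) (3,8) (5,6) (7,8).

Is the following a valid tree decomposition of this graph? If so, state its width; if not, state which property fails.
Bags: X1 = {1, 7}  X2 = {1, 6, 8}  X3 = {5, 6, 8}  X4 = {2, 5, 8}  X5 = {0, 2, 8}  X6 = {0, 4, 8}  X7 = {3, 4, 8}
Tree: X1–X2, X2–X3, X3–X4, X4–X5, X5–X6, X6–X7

No — edge (8,7) lies in no bag.

A tree decomposition must satisfy three properties: every vertex lies in some bag; for every edge, both endpoints lie together in some bag; and for every vertex, the bags containing it form a connected subtree. Here edge (8,7) lies in no bag, so the decomposition is invalid.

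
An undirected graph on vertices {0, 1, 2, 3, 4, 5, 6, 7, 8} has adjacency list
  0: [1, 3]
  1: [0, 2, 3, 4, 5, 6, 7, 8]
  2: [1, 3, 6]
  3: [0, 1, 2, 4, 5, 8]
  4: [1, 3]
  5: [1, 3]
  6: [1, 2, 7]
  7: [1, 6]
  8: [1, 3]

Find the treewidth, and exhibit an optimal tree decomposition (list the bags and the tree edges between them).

Each bag holds 3 vertices, so the decomposition has width 2, which upper-bounds the treewidth. On the other hand G contains the 3-clique {0, 1, 3}. A clique must lie in a single bag of any decomposition, so no decomposition can have width below 2. The upper and lower bounds meet at 2, so that is the treewidth.

Treewidth 2.
One such decomposition:
Bags: B1 = {1, 2, 6}  B2 = {1, 2, 3}  B3 = {1, 3, 8}  B4 = {1, 3, 5}  B5 = {0, 1, 3}  B6 = {1, 6, 7}  B7 = {1, 3, 4}
Tree: B1–B2, B2–B3, B2–B4, B3–B5, B1–B6, B4–B7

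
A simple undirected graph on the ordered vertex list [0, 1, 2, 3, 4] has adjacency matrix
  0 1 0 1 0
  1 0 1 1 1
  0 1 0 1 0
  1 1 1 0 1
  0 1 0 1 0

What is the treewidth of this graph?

A width-2 tree decomposition is:
Bags: B1 = {0, 1, 3}  B2 = {1, 2, 3}  B3 = {1, 3, 4}
Tree: B1–B2, B1–B3
The largest bag has 3 vertices, giving width 2; this decomposition certifies tw(G) ≤ 2. Conversely, {0, 1, 3} is a clique of size 3, and the vertices of any clique must share a bag in every tree decomposition; so some bag has ≥ 3 vertices and tw(G) ≥ 2. The upper and lower bounds meet at 2, so that is the treewidth.

2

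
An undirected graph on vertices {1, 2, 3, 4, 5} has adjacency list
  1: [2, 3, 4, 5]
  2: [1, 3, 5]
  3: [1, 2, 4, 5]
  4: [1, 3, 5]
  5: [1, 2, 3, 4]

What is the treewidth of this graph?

3

A width-3 tree decomposition is:
Bags: B1 = {1, 3, 4, 5}  B2 = {1, 2, 3, 5}
Tree: B1–B2
The largest bag has 4 vertices, giving width 3; this decomposition certifies tw(G) ≤ 3. Conversely, {1, 2, 3, 5} is a clique of size 4, and the vertices of any clique must share a bag in every tree decomposition; so some bag has ≥ 4 vertices and tw(G) ≥ 3. Hence tw(G) = 3 exactly.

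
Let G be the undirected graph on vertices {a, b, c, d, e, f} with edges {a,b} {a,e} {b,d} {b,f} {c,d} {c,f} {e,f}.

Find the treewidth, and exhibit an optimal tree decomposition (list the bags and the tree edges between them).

Each bag holds 3 vertices, so the decomposition has width 2, which upper-bounds the treewidth. Since e–a–b–f–e is a cycle in G, G is not acyclic. Forests are exactly the graphs of treewidth ≤ 1, so tw(G) ≥ 2. The upper and lower bounds meet at 2, so that is the treewidth.

Treewidth 2.
One such decomposition:
Bags: B1 = {a, e, f}  B2 = {a, b, f}  B3 = {b, c, f}  B4 = {b, c, d}
Tree: B1–B2, B2–B3, B3–B4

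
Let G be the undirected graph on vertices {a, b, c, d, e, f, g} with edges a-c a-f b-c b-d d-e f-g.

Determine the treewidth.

1

A width-1 tree decomposition is:
Bags: B1 = {d, e}  B2 = {b, d}  B3 = {b, c}  B4 = {a, c}  B5 = {a, f}  B6 = {f, g}
Tree: B1–B2, B2–B3, B3–B4, B4–B5, B5–B6
The largest bag has 2 vertices, giving width 1; this decomposition certifies tw(G) ≤ 1. Since G has at least one edge (e.g. e–d), it is not an edgeless graph, so tw(G) ≥ 1. The upper and lower bounds meet at 1, so that is the treewidth.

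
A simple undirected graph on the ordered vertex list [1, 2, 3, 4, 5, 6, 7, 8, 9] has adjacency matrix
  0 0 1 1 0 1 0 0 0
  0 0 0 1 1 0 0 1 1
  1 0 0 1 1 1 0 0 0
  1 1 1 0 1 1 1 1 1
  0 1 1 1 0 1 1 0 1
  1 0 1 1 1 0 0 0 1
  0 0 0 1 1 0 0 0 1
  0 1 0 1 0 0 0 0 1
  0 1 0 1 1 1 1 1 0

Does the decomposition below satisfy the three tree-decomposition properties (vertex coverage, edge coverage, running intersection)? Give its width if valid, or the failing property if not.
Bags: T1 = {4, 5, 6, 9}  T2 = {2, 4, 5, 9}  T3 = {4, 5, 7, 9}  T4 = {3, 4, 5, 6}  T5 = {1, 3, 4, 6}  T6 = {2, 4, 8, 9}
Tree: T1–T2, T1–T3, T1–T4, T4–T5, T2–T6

Checking the three conditions: (i) the bags cover all of {1, 2, 3, 4, 5, 6, 7, 8, 9}; (ii) for each edge, some bag contains both endpoints; (iii) the bags containing any fixed vertex form a subtree. All hold, so the decomposition is valid with width 4 − 1 = 3.

Yes; width 3.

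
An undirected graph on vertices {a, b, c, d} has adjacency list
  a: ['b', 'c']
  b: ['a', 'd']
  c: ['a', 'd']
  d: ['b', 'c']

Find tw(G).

A width-2 tree decomposition is:
Bags: B1 = {a, b, d}  B2 = {a, c, d}
Tree: B1–B2
Each bag holds 3 vertices, so the decomposition has width 2, which upper-bounds the treewidth. Since a–b–d–c–a is a cycle in G, G is not acyclic. Forests are exactly the graphs of treewidth ≤ 1, so tw(G) ≥ 2. Therefore the treewidth is 2.

2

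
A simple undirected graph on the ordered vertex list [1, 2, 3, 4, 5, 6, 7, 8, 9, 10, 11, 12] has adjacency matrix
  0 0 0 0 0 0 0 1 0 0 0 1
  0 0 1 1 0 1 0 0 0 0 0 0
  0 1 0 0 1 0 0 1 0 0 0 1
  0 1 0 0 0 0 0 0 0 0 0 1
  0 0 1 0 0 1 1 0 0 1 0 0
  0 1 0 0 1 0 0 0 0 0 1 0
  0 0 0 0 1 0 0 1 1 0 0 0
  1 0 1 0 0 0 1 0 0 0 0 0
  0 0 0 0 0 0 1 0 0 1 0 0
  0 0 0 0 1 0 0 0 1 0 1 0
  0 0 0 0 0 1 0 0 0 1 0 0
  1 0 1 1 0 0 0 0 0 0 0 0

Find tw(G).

A width-3 tree decomposition is:
Bags: B1 = {7, 9, 10, 11}  B2 = {5, 7, 10, 11}  B3 = {5, 6, 7, 11}  B4 = {5, 6, 7, 8}  B5 = {3, 5, 6, 8}  B6 = {2, 3, 6, 8}  B7 = {1, 2, 3, 8}  B8 = {1, 2, 3, 12}  B9 = {1, 2, 4, 12}
Tree: B1–B2, B2–B3, B3–B4, B4–B5, B5–B6, B6–B7, B7–B8, B8–B9
Each bag holds 4 vertices, so the decomposition has width 3, which upper-bounds the treewidth. For the lower bound: the 4 vertex sets {9,10,11}, {7}, {5}, {2,3,6,8} are disjoint, each induces a connected subgraph, and every pair is joined by at least one edge of G. Contracting each set to a single vertex therefore yields K_{4} as a minor, and since treewidth is minor-monotone, tw(G) ≥ tw(K_{4}) = 3. The upper and lower bounds meet at 3, so that is the treewidth.

3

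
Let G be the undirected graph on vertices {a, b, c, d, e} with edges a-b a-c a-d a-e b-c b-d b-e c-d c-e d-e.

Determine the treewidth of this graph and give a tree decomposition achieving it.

Treewidth 4.
One such decomposition:
Bags: B1 = {a, b, c, d, e}
Tree: (single bag)

A single bag containing all 5 vertices is trivially a valid decomposition of width 4. On the other hand G contains the 5-clique {a, b, c, d, e}. A clique must lie in a single bag of any decomposition, so no decomposition can have width below 4. Combining the bounds, tw(G) = 4.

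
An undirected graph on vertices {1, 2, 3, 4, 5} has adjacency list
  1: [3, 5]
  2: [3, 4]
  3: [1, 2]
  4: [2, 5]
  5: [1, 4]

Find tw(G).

A width-2 tree decomposition is:
Bags: B1 = {1, 3, 5}  B2 = {3, 4, 5}  B3 = {2, 3, 4}
Tree: B1–B2, B2–B3
The largest bag has 3 vertices, giving width 2; this decomposition certifies tw(G) ≤ 2. The edges 3–1–5–4–2–3 form a cycle, so G is not a tree and its treewidth is at least 2. Combining the bounds, tw(G) = 2.

2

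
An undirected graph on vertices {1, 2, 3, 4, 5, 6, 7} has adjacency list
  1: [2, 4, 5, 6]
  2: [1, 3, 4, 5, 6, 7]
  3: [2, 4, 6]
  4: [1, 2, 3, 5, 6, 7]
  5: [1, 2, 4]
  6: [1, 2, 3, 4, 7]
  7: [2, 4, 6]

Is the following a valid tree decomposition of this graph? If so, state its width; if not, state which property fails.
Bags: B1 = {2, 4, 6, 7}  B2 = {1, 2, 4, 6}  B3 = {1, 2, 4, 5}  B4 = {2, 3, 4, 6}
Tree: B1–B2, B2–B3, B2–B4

Checking the three conditions: (i) the bags cover all of {1, 2, 3, 4, 5, 6, 7}; (ii) for each edge, some bag contains both endpoints; (iii) the bags containing any fixed vertex form a subtree. All hold, so the decomposition is valid with width 4 − 1 = 3.

Yes; width 3.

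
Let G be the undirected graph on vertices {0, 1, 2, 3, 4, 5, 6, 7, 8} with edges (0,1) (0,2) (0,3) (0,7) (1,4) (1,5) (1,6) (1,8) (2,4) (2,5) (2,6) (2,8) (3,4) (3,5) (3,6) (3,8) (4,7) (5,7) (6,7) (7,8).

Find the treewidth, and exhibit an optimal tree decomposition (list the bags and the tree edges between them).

Treewidth 4.
One optimal decomposition is:
Bags: B1 = {1, 2, 3, 4, 7}  B2 = {0, 1, 2, 3, 7}  B3 = {1, 2, 3, 6, 7}  B4 = {1, 2, 3, 5, 7}  B5 = {1, 2, 3, 7, 8}
Tree: B1–B2, B2–B3, B3–B4, B4–B5

Every bag has size at most 5, so the width is 5 − 1 = 4 and tw(G) ≤ 4. For the lower bound: the 5 vertex sets {3,4}, {0,2}, {6,7}, {1}, {5} are disjoint, each induces a connected subgraph, and every pair is joined by at least one edge of G. Contracting each set to a single vertex therefore yields K_{5} as a minor, and since treewidth is minor-monotone, tw(G) ≥ tw(K_{5}) = 4. Therefore the treewidth is 4.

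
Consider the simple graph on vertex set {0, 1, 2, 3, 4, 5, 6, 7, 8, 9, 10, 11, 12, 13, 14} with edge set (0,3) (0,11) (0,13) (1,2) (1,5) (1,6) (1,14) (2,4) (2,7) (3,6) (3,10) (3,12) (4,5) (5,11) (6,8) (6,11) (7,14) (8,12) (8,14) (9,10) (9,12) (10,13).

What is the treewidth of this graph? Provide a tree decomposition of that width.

Every bag has size at most 4, so the width is 4 − 1 = 3 and tw(G) ≤ 3. For the lower bound: the 4 vertex sets {2,4,7}, {14}, {1}, {5,6,8,11} are disjoint, each induces a connected subgraph, and every pair is joined by at least one edge of G. Contracting each set to a single vertex therefore yields K_{4} as a minor, and since treewidth is minor-monotone, tw(G) ≥ tw(K_{4}) = 3. Hence tw(G) = 3 exactly.

Treewidth 3.
One optimal decomposition is:
Bags: B1 = {2, 4, 7, 14}  B2 = {1, 2, 4, 14}  B3 = {1, 4, 5, 14}  B4 = {1, 5, 8, 14}  B5 = {1, 5, 6, 8}  B6 = {5, 6, 8, 11}  B7 = {6, 8, 11, 12}  B8 = {3, 6, 11, 12}  B9 = {0, 3, 11, 12}  B10 = {0, 3, 9, 12}  B11 = {0, 3, 9, 10}  B12 = {0, 9, 10, 13}
Tree: B1–B2, B2–B3, B3–B4, B4–B5, B5–B6, B6–B7, B7–B8, B8–B9, B9–B10, B10–B11, B11–B12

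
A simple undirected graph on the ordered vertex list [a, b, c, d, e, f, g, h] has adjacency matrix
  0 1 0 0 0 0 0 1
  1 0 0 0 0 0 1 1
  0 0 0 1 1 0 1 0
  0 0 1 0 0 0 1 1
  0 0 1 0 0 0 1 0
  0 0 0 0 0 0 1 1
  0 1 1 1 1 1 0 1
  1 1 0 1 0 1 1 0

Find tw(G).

A width-2 tree decomposition is:
Bags: B1 = {d, g, h}  B2 = {c, d, g}  B3 = {f, g, h}  B4 = {c, e, g}  B5 = {b, g, h}  B6 = {a, b, h}
Tree: B1–B2, B1–B3, B2–B4, B1–B5, B5–B6
Every bag has size at most 3, so the width is 3 − 1 = 2 and tw(G) ≤ 2. On the other hand G contains the 3-clique {c, e, g}. A clique must lie in a single bag of any decomposition, so no decomposition can have width below 2. The upper and lower bounds meet at 2, so that is the treewidth.

2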